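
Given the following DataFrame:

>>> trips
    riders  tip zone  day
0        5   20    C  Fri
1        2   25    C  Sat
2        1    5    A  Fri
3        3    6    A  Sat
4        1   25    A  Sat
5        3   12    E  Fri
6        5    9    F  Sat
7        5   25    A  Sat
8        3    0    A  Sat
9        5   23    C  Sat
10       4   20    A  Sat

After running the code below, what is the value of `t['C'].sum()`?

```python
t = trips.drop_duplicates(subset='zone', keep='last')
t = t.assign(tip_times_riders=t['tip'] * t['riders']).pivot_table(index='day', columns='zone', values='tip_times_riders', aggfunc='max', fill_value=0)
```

drop duplicate zone (keep=last):
    riders  tip zone  day
5        3   12    E  Fri
6        5    9    F  Sat
9        5   23    C  Sat
10       4   20    A  Sat
add column tip_times_riders = t['tip'] * t['riders']:
    riders  tip zone  day  tip_times_riders
5        3   12    E  Fri                36
6        5    9    F  Sat                45
9        5   23    C  Sat               115
10       4   20    A  Sat                80
pivot: rows=day, cols=zone, max(tip_times_riders):
zone   A    C   E   F
day                  
Fri    0    0  36   0
Sat   80  115   0  45
So sum() = 115.

115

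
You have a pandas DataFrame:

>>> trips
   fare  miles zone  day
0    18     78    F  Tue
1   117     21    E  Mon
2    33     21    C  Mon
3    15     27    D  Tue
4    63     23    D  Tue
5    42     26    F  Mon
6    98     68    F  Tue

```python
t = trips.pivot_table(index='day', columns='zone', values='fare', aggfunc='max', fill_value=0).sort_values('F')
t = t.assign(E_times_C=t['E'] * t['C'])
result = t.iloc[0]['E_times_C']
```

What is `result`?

3861

pivot: rows=day, cols=zone, max(fare):
zone   C   D    E   F
day                  
Mon   33   0  117  42
Tue    0  63    0  98
sort by F:
zone   C   D    E   F
day                  
Mon   33   0  117  42
Tue    0  63    0  98
add column E_times_C = t['E'] * t['C']:
zone   C   D    E   F  E_times_C
day                             
Mon   33   0  117  42       3861
Tue    0  63    0  98          0
value at position 0, column 'E_times_C' → 3861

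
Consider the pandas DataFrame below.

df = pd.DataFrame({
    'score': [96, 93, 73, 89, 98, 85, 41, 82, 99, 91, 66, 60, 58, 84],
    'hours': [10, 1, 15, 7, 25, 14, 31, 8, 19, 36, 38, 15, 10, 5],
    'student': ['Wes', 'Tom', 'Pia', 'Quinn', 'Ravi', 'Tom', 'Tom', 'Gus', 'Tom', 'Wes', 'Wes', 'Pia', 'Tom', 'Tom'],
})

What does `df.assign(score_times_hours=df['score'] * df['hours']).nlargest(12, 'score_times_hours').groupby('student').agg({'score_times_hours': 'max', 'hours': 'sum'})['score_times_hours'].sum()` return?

add column score_times_hours = df['score'] * df['hours']:
    score  hours student  score_times_hours
0      96     10     Wes                960
1      93      1     Tom                 93
2      73     15     Pia               1095
3      89      7   Quinn                623
4      98     25    Ravi               2450
5      85     14     Tom               1190
6      41     31     Tom               1271
7      82      8     Gus                656
8      99     19     Tom               1881
9      91     36     Wes               3276
10     66     38     Wes               2508
11     60     15     Pia                900
12     58     10     Tom                580
13     84      5     Tom                420
take 12 rows with largest score_times_hours:
    score  hours student  score_times_hours
9      91     36     Wes               3276
10     66     38     Wes               2508
4      98     25    Ravi               2450
8      99     19     Tom               1881
6      41     31     Tom               1271
5      85     14     Tom               1190
2      73     15     Pia               1095
0      96     10     Wes                960
11     60     15     Pia                900
7      82      8     Gus                656
3      89      7   Quinn                623
12     58     10     Tom                580
group by student: max(score_times_hours), sum(hours):
         score_times_hours  hours
student                          
Gus                    656      8
Pia                   1095     30
Quinn                  623      7
Ravi                  2450     25
Tom                   1881     74
Wes                   3276     84

9981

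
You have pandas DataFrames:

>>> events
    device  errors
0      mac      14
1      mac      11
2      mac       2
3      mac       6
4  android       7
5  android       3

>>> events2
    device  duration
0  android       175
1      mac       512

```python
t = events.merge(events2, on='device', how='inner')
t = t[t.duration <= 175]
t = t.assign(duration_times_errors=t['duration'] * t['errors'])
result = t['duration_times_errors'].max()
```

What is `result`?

merge on 'device' (how='inner') → 6 rows:
    device  errors  duration
0      mac      14       512
1      mac      11       512
2      mac       2       512
3      mac       6       512
4  android       7       175
5  android       3       175
filter rows where duration <= 175:
    device  errors  duration
4  android       7       175
5  android       3       175
add column duration_times_errors = t['duration'] * t['errors']:
    device  errors  duration  duration_times_errors
4  android       7       175                   1225
5  android       3       175                    525

1225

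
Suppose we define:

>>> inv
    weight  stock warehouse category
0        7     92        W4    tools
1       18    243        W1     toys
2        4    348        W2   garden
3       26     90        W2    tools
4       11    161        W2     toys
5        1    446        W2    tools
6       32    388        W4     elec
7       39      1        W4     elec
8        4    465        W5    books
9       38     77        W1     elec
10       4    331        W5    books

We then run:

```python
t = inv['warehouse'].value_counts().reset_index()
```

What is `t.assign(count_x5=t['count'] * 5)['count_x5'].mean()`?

value_counts of warehouse:
warehouse
W2    4
W4    3
W1    2
W5    2
Name: count, dtype: int64
reset_index():
  warehouse  count
0        W2      4
1        W4      3
2        W1      2
3        W5      2
add column count_x5 = t['count'] * 5:
  warehouse  count  count_x5
0        W2      4        20
1        W4      3        15
2        W1      2        10
3        W5      2        10
Taking the mean of column 'count_x5' gives 13.75.

13.75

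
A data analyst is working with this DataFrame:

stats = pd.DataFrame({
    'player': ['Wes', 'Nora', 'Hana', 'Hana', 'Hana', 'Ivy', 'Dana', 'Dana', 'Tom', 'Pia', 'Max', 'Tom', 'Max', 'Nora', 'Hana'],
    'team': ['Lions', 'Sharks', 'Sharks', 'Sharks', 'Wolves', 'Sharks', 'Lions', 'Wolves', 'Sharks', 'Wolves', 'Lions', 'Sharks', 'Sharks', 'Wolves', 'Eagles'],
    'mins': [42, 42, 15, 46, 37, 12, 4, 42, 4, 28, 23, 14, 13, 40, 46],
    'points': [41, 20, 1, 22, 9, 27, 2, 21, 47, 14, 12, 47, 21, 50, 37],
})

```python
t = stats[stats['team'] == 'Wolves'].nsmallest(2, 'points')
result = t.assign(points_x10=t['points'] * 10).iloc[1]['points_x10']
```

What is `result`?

filter rows where team == 'Wolves':
   player    team  mins  points
4    Hana  Wolves    37       9
7    Dana  Wolves    42      21
9     Pia  Wolves    28      14
13   Nora  Wolves    40      50
take 2 rows with smallest points:
  player    team  mins  points
4   Hana  Wolves    37       9
9    Pia  Wolves    28      14
add column points_x10 = t['points'] * 10:
  player    team  mins  points  points_x10
4   Hana  Wolves    37       9          90
9    Pia  Wolves    28      14         140
Taking the value at position 1, column 'points_x10' gives 140.

140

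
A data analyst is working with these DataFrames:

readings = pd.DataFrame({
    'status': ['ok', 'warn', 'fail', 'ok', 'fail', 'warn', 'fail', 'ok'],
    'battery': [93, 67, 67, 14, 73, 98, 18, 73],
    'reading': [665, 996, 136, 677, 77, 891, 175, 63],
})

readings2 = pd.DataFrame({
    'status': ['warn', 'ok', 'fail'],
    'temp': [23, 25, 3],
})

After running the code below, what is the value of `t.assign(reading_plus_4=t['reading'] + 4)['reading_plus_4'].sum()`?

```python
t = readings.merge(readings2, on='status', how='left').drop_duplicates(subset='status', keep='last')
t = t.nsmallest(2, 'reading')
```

merge on 'status' (how='left') → 8 rows:
  status  battery  reading  temp
0     ok       93      665    25
1   warn       67      996    23
2   fail       67      136     3
3     ok       14      677    25
4   fail       73       77     3
5   warn       98      891    23
6   fail       18      175     3
7     ok       73       63    25
drop duplicate status (keep=last):
  status  battery  reading  temp
5   warn       98      891    23
6   fail       18      175     3
7     ok       73       63    25
take 2 rows with smallest reading:
  status  battery  reading  temp
7     ok       73       63    25
6   fail       18      175     3
add column reading_plus_4 = t['reading'] + 4:
  status  battery  reading  temp  reading_plus_4
7     ok       73       63    25              67
6   fail       18      175     3             179

246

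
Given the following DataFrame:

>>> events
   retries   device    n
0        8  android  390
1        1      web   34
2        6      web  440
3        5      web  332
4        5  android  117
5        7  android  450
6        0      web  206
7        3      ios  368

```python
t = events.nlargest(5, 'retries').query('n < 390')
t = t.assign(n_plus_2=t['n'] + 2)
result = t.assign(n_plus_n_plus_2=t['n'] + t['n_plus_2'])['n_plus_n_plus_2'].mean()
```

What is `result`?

451.0

take 5 rows with largest retries:
   retries   device    n
0        8  android  390
5        7  android  450
2        6      web  440
3        5      web  332
4        5  android  117
filter rows where n < 390:
   retries   device    n
3        5      web  332
4        5  android  117
add column n_plus_2 = t['n'] + 2:
   retries   device    n  n_plus_2
3        5      web  332       334
4        5  android  117       119
add column n_plus_n_plus_2 = t['n'] + t['n_plus_2']:
   retries   device    n  n_plus_2  n_plus_n_plus_2
3        5      web  332       334              666
4        5  android  117       119              236
So mean() = 451.0.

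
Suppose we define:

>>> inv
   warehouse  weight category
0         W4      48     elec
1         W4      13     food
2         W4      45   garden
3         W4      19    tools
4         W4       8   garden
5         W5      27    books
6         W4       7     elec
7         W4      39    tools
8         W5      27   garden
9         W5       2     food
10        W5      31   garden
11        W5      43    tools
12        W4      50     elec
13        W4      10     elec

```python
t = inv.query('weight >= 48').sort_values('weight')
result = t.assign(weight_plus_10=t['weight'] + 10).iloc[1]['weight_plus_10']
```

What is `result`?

60

filter rows where weight >= 48:
   warehouse  weight category
0         W4      48     elec
12        W4      50     elec
sort by weight:
   warehouse  weight category
0         W4      48     elec
12        W4      50     elec
add column weight_plus_10 = t['weight'] + 10:
   warehouse  weight category  weight_plus_10
0         W4      48     elec              58
12        W4      50     elec              60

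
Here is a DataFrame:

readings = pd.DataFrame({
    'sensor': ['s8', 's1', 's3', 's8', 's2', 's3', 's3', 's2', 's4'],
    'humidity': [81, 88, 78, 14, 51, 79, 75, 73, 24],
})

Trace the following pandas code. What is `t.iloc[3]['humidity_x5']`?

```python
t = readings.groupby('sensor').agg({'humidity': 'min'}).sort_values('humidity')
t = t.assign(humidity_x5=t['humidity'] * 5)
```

375

group by sensor, min of humidity:
        humidity
sensor          
s1            88
s2            51
s3            75
s4            24
s8            14
sort by humidity:
        humidity
sensor          
s8            14
s4            24
s2            51
s3            75
s1            88
add column humidity_x5 = t['humidity'] * 5:
        humidity  humidity_x5
sensor                       
s8            14           70
s4            24          120
s2            51          255
s3            75          375
s1            88          440
Reading off the value at position 3, column 'humidity_x5', we get 375.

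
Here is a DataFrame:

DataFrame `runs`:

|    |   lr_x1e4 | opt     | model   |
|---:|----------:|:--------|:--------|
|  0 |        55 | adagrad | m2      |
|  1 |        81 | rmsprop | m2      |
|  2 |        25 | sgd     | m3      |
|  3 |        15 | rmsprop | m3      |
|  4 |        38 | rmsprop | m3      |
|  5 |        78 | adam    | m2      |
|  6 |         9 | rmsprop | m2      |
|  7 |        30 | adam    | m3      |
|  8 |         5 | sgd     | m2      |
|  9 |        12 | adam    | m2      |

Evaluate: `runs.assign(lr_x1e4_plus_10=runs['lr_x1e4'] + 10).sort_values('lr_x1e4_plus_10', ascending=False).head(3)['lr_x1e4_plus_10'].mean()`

add column lr_x1e4_plus_10 = runs['lr_x1e4'] + 10:
   lr_x1e4      opt model  lr_x1e4_plus_10
0       55  adagrad    m2               65
1       81  rmsprop    m2               91
2       25      sgd    m3               35
3       15  rmsprop    m3               25
4       38  rmsprop    m3               48
5       78     adam    m2               88
6        9  rmsprop    m2               19
7       30     adam    m3               40
8        5      sgd    m2               15
9       12     adam    m2               22
sort by lr_x1e4_plus_10 descending:
   lr_x1e4      opt model  lr_x1e4_plus_10
1       81  rmsprop    m2               91
5       78     adam    m2               88
0       55  adagrad    m2               65
4       38  rmsprop    m3               48
7       30     adam    m3               40
2       25      sgd    m3               35
3       15  rmsprop    m3               25
9       12     adam    m2               22
6        9  rmsprop    m2               19
8        5      sgd    m2               15
take first 3 rows:
   lr_x1e4      opt model  lr_x1e4_plus_10
1       81  rmsprop    m2               91
5       78     adam    m2               88
0       55  adagrad    m2               65
Reading off the mean of column 'lr_x1e4_plus_10', we get 81.3333333333.

81.3333333333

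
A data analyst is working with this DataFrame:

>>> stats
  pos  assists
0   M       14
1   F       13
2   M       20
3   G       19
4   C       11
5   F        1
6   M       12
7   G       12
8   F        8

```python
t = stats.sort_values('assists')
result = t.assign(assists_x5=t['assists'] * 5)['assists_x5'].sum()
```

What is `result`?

550

sort by assists:
  pos  assists
5   F        1
8   F        8
4   C       11
6   M       12
7   G       12
1   F       13
0   M       14
3   G       19
2   M       20
add column assists_x5 = t['assists'] * 5:
  pos  assists  assists_x5
5   F        1           5
8   F        8          40
4   C       11          55
6   M       12          60
7   G       12          60
1   F       13          65
0   M       14          70
3   G       19          95
2   M       20         100
The sum of column 'assists_x5' is 550.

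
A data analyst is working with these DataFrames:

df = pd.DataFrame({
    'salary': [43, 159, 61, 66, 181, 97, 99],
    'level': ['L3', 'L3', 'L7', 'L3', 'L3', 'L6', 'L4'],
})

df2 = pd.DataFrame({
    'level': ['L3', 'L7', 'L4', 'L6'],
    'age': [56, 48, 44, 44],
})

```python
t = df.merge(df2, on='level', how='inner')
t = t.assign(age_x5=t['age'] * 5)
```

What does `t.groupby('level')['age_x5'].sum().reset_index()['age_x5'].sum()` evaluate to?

1800

merge on 'level' (how='inner') → 7 rows:
   salary level  age
0      43    L3   56
1     159    L3   56
2      61    L7   48
3      66    L3   56
4     181    L3   56
5      97    L6   44
6      99    L4   44
add column age_x5 = t['age'] * 5:
   salary level  age  age_x5
0      43    L3   56     280
1     159    L3   56     280
2      61    L7   48     240
3      66    L3   56     280
4     181    L3   56     280
5      97    L6   44     220
6      99    L4   44     220
group by level, sum of age_x5:
level
L3    1120
L4     220
L6     220
L7     240
Name: age_x5, dtype: int64
reset_index():
  level  age_x5
0    L3    1120
1    L4     220
2    L6     220
3    L7     240
Reading off the sum of column 'age_x5', we get 1800.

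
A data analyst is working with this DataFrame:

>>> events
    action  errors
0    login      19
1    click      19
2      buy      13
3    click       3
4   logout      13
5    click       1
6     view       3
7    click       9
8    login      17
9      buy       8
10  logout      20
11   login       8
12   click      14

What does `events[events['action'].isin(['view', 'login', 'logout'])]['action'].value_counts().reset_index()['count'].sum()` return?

6

filter rows where action in ['view', 'login', 'logout']:
    action  errors
0    login      19
4   logout      13
6     view       3
8    login      17
10  logout      20
11   login       8
value_counts of action:
action
login     3
logout    2
view      1
Name: count, dtype: int64
reset_index():
   action  count
0   login      3
1  logout      2
2    view      1
sum of column 'count' → 6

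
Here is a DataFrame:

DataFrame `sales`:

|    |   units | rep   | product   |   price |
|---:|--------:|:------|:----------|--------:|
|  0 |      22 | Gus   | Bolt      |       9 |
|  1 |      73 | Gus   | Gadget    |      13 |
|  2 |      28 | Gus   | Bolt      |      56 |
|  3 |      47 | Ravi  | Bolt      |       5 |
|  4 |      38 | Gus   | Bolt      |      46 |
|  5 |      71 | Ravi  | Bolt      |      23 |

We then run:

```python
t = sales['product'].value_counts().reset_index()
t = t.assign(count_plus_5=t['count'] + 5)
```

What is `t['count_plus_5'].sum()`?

value_counts of product:
product
Bolt      5
Gadget    1
Name: count, dtype: int64
reset_index():
  product  count
0    Bolt      5
1  Gadget      1
add column count_plus_5 = t['count'] + 5:
  product  count  count_plus_5
0    Bolt      5            10
1  Gadget      1             6

16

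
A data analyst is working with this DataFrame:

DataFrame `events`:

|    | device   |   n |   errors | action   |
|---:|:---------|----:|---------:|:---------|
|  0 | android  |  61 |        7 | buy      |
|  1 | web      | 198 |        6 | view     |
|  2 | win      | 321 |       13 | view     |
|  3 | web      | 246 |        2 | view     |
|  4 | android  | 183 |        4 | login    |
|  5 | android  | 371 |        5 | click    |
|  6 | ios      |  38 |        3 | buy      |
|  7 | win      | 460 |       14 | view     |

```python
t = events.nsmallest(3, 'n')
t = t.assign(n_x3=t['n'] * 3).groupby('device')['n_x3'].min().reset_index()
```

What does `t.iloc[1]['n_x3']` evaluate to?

114

take 3 rows with smallest n:
    device    n  errors action
6      ios   38       3    buy
0  android   61       7    buy
4  android  183       4  login
add column n_x3 = t['n'] * 3:
    device    n  errors action  n_x3
6      ios   38       3    buy   114
0  android   61       7    buy   183
4  android  183       4  login   549
group by device, min of n_x3:
device
android    183
ios        114
Name: n_x3, dtype: int64
reset_index():
    device  n_x3
0  android   183
1      ios   114
Reading off the value at position 1, column 'n_x3', we get 114.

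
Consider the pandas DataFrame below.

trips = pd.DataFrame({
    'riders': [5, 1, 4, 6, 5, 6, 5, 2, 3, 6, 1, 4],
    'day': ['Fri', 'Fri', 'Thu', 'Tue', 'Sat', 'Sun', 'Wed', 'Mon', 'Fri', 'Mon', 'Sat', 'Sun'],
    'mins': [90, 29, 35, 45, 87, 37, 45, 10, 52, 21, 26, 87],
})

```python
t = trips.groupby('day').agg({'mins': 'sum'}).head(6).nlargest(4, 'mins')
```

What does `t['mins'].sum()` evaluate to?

group by day, sum of mins:
     mins
day      
Fri   171
Mon    31
Sat   113
Sun   124
Thu    35
Tue    45
Wed    45
take first 6 rows:
     mins
day      
Fri   171
Mon    31
Sat   113
Sun   124
Thu    35
Tue    45
take 4 rows with largest mins:
     mins
day      
Fri   171
Sun   124
Sat   113
Tue    45
sum of column 'mins' → 453

453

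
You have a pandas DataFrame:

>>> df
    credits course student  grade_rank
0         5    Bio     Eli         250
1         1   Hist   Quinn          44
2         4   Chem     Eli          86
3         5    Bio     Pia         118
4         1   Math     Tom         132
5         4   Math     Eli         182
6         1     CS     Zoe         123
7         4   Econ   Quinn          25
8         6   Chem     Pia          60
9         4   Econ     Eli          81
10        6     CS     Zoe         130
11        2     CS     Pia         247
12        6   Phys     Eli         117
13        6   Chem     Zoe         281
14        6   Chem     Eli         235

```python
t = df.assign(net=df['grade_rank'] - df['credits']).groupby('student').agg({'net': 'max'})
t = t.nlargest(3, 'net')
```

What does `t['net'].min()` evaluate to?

add column net = df['grade_rank'] - df['credits']:
    credits course student  grade_rank  net
0         5    Bio     Eli         250  245
1         1   Hist   Quinn          44   43
2         4   Chem     Eli          86   82
3         5    Bio     Pia         118  113
4         1   Math     Tom         132  131
5         4   Math     Eli         182  178
6         1     CS     Zoe         123  122
7         4   Econ   Quinn          25   21
8         6   Chem     Pia          60   54
9         4   Econ     Eli          81   77
10        6     CS     Zoe         130  124
11        2     CS     Pia         247  245
12        6   Phys     Eli         117  111
13        6   Chem     Zoe         281  275
14        6   Chem     Eli         235  229
group by student, max of net:
         net
student     
Eli      245
Pia      245
Quinn     43
Tom      131
Zoe      275
take 3 rows with largest net:
         net
student     
Zoe      275
Eli      245
Pia      245
So min() = 245.

245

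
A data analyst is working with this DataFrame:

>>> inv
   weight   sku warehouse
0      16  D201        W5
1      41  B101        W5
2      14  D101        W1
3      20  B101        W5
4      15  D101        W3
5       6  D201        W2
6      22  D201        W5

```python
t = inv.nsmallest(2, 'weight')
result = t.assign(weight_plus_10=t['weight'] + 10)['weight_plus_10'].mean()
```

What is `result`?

take 2 rows with smallest weight:
   weight   sku warehouse
5       6  D201        W2
2      14  D101        W1
add column weight_plus_10 = t['weight'] + 10:
   weight   sku warehouse  weight_plus_10
5       6  D201        W2              16
2      14  D101        W1              24
Taking the mean of column 'weight_plus_10' gives 20.0.

20.0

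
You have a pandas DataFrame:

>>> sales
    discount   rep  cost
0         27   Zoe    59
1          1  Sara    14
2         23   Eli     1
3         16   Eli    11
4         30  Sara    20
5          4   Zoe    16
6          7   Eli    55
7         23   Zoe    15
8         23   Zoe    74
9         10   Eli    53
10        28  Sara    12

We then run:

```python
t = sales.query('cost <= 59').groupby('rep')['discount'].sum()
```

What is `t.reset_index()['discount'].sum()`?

169

filter rows where cost <= 59:
    discount   rep  cost
0         27   Zoe    59
1          1  Sara    14
2         23   Eli     1
3         16   Eli    11
4         30  Sara    20
5          4   Zoe    16
6          7   Eli    55
7         23   Zoe    15
9         10   Eli    53
10        28  Sara    12
group by rep, sum of discount:
rep
Eli     56
Sara    59
Zoe     54
Name: discount, dtype: int64
reset_index():
    rep  discount
0   Eli        56
1  Sara        59
2   Zoe        54
Reading off the sum of column 'discount', we get 169.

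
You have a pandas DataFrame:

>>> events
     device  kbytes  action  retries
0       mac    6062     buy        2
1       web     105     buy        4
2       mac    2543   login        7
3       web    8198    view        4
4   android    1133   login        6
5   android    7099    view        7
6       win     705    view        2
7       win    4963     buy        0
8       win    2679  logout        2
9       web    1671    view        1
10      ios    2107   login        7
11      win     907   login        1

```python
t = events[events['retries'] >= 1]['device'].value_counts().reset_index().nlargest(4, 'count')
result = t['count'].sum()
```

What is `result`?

10

filter rows where retries >= 1:
     device  kbytes  action  retries
0       mac    6062     buy        2
1       web     105     buy        4
2       mac    2543   login        7
3       web    8198    view        4
4   android    1133   login        6
5   android    7099    view        7
6       win     705    view        2
8       win    2679  logout        2
9       web    1671    view        1
10      ios    2107   login        7
11      win     907   login        1
value_counts of device:
device
web        3
win        3
mac        2
android    2
ios        1
Name: count, dtype: int64
reset_index():
    device  count
0      web      3
1      win      3
2      mac      2
3  android      2
4      ios      1
take 4 rows with largest count:
    device  count
0      web      3
1      win      3
2      mac      2
3  android      2
So sum() = 10.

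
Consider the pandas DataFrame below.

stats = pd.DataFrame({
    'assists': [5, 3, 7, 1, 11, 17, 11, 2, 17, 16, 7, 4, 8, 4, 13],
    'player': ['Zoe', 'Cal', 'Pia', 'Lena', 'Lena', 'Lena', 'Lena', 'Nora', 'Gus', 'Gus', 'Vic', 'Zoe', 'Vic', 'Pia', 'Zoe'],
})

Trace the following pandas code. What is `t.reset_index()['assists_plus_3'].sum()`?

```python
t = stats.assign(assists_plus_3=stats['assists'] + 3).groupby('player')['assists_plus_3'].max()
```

88

add column assists_plus_3 = stats['assists'] + 3:
    assists player  assists_plus_3
0         5    Zoe               8
1         3    Cal               6
2         7    Pia              10
3         1   Lena               4
4        11   Lena              14
5        17   Lena              20
6        11   Lena              14
7         2   Nora               5
8        17    Gus              20
9        16    Gus              19
10        7    Vic              10
11        4    Zoe               7
12        8    Vic              11
13        4    Pia               7
14       13    Zoe              16
group by player, max of assists_plus_3:
player
Cal      6
Gus     20
Lena    20
Nora     5
Pia     10
Vic     11
Zoe     16
Name: assists_plus_3, dtype: int64
reset_index():
  player  assists_plus_3
0    Cal               6
1    Gus              20
2   Lena              20
3   Nora               5
4    Pia              10
5    Vic              11
6    Zoe              16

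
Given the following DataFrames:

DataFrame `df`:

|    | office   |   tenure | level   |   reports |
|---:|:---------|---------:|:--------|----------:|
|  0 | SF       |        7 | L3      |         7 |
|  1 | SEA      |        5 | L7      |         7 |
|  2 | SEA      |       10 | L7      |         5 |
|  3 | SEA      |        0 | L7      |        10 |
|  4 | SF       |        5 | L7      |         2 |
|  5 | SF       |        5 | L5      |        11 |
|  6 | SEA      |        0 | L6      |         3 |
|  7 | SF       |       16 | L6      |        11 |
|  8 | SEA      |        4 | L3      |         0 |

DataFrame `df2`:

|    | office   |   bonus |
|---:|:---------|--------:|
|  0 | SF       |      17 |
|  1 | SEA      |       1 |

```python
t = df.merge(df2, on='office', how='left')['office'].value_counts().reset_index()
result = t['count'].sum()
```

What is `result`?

9

merge on 'office' (how='left') → 9 rows:
  office  tenure level  reports  bonus
0     SF       7    L3        7     17
1    SEA       5    L7        7      1
2    SEA      10    L7        5      1
3    SEA       0    L7       10      1
4     SF       5    L7        2     17
5     SF       5    L5       11     17
6    SEA       0    L6        3      1
7     SF      16    L6       11     17
8    SEA       4    L3        0      1
value_counts of office:
office
SEA    5
SF     4
Name: count, dtype: int64
reset_index():
  office  count
0    SEA      5
1     SF      4
Taking the sum of column 'count' gives 9.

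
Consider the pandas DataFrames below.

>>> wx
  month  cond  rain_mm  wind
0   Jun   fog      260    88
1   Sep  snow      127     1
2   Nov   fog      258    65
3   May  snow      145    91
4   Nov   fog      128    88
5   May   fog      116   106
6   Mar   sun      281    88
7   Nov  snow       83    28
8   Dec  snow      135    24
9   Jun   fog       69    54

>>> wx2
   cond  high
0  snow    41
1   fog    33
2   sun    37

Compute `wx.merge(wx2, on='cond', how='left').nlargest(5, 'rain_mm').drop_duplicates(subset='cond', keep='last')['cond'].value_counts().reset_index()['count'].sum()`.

3

merge on 'cond' (how='left') → 10 rows:
  month  cond  rain_mm  wind  high
0   Jun   fog      260    88    33
1   Sep  snow      127     1    41
2   Nov   fog      258    65    33
3   May  snow      145    91    41
4   Nov   fog      128    88    33
5   May   fog      116   106    33
6   Mar   sun      281    88    37
7   Nov  snow       83    28    41
8   Dec  snow      135    24    41
9   Jun   fog       69    54    33
take 5 rows with largest rain_mm:
  month  cond  rain_mm  wind  high
6   Mar   sun      281    88    37
0   Jun   fog      260    88    33
2   Nov   fog      258    65    33
3   May  snow      145    91    41
8   Dec  snow      135    24    41
drop duplicate cond (keep=last):
  month  cond  rain_mm  wind  high
6   Mar   sun      281    88    37
2   Nov   fog      258    65    33
8   Dec  snow      135    24    41
value_counts of cond:
cond
sun     1
fog     1
snow    1
Name: count, dtype: int64
reset_index():
   cond  count
0   sun      1
1   fog      1
2  snow      1
sum of column 'count' → 3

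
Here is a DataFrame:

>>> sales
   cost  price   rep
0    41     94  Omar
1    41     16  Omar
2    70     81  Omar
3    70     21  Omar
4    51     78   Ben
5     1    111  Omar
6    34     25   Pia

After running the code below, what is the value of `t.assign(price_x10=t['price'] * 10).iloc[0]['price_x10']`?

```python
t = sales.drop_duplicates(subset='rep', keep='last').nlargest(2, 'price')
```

drop duplicate rep (keep=last):
   cost  price   rep
4    51     78   Ben
5     1    111  Omar
6    34     25   Pia
take 2 rows with largest price:
   cost  price   rep
5     1    111  Omar
4    51     78   Ben
add column price_x10 = t['price'] * 10:
   cost  price   rep  price_x10
5     1    111  Omar       1110
4    51     78   Ben        780
value at position 0, column 'price_x10' → 1110

1110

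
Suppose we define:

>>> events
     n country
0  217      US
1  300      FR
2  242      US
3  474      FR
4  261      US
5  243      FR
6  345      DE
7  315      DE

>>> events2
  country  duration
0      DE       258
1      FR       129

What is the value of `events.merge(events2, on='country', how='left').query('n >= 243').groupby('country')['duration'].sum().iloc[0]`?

516.0

merge on 'country' (how='left') → 8 rows:
     n country  duration
0  217      US       NaN
1  300      FR     129.0
2  242      US       NaN
3  474      FR     129.0
4  261      US       NaN
5  243      FR     129.0
6  345      DE     258.0
7  315      DE     258.0
filter rows where n >= 243:
     n country  duration
1  300      FR     129.0
3  474      FR     129.0
4  261      US       NaN
5  243      FR     129.0
6  345      DE     258.0
7  315      DE     258.0
group by country, sum of duration:
country
DE    516.0
FR    387.0
US      0.0
Name: duration, dtype: float64
Taking the value at position 0 gives 516.0.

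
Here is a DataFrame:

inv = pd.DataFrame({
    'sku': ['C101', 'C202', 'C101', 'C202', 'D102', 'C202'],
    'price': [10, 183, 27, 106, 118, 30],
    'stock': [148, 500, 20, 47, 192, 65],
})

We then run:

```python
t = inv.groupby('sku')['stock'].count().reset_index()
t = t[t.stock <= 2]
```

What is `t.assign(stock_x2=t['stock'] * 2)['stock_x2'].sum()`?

group by sku, count of stock:
sku
C101    2
C202    3
D102    1
Name: stock, dtype: int64
reset_index():
    sku  stock
0  C101      2
1  C202      3
2  D102      1
filter rows where stock <= 2:
    sku  stock
0  C101      2
2  D102      1
add column stock_x2 = t['stock'] * 2:
    sku  stock  stock_x2
0  C101      2         4
2  D102      1         2
Then the sum of column 'stock_x2': 6

6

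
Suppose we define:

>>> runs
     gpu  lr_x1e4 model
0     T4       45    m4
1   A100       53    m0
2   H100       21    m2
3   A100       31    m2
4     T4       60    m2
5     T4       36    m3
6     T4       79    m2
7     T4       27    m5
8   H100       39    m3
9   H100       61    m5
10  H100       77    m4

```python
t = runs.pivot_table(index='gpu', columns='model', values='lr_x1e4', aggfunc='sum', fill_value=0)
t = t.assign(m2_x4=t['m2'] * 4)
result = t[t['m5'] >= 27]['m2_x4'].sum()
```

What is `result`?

640

pivot: rows=gpu, cols=model, sum(lr_x1e4):
model  m0   m2  m3  m4  m5
gpu                       
A100   53   31   0   0   0
H100    0   21  39  77  61
T4      0  139  36  45  27
add column m2_x4 = t['m2'] * 4:
model  m0   m2  m3  m4  m5  m2_x4
gpu                              
A100   53   31   0   0   0    124
H100    0   21  39  77  61     84
T4      0  139  36  45  27    556
filter rows where m5 >= 27:
model  m0   m2  m3  m4  m5  m2_x4
gpu                              
H100    0   21  39  77  61     84
T4      0  139  36  45  27    556
Finally, sum of column 'm2_x4' = 640.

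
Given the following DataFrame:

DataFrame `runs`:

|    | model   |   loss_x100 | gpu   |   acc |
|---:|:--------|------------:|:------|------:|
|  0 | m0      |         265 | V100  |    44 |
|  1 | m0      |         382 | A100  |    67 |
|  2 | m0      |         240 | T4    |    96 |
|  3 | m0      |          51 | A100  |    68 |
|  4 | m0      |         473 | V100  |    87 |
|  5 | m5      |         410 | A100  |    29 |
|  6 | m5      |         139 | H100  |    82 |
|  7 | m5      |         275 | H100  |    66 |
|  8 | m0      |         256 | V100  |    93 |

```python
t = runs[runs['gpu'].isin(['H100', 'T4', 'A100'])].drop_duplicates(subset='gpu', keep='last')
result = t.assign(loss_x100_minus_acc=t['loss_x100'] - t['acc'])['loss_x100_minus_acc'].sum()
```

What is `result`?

734

filter rows where gpu in ['H100', 'T4', 'A100']:
  model  loss_x100   gpu  acc
1    m0        382  A100   67
2    m0        240    T4   96
3    m0         51  A100   68
5    m5        410  A100   29
6    m5        139  H100   82
7    m5        275  H100   66
drop duplicate gpu (keep=last):
  model  loss_x100   gpu  acc
2    m0        240    T4   96
5    m5        410  A100   29
7    m5        275  H100   66
add column loss_x100_minus_acc = t['loss_x100'] - t['acc']:
  model  loss_x100   gpu  acc  loss_x100_minus_acc
2    m0        240    T4   96                  144
5    m5        410  A100   29                  381
7    m5        275  H100   66                  209
The sum of column 'loss_x100_minus_acc' is 734.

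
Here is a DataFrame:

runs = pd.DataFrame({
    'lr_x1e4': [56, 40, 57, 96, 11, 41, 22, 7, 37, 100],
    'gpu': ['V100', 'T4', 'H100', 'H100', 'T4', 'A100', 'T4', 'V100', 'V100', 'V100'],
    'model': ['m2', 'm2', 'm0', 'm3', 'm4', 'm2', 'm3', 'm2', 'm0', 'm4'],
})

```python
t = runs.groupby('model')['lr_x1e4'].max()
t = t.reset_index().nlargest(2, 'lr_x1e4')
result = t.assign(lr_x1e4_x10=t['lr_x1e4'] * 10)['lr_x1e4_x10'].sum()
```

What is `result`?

1960

group by model, max of lr_x1e4:
model
m0     57
m2     56
m3     96
m4    100
Name: lr_x1e4, dtype: int64
reset_index():
  model  lr_x1e4
0    m0       57
1    m2       56
2    m3       96
3    m4      100
take 2 rows with largest lr_x1e4:
  model  lr_x1e4
3    m4      100
2    m3       96
add column lr_x1e4_x10 = t['lr_x1e4'] * 10:
  model  lr_x1e4  lr_x1e4_x10
3    m4      100         1000
2    m3       96          960
Then the sum of column 'lr_x1e4_x10': 1960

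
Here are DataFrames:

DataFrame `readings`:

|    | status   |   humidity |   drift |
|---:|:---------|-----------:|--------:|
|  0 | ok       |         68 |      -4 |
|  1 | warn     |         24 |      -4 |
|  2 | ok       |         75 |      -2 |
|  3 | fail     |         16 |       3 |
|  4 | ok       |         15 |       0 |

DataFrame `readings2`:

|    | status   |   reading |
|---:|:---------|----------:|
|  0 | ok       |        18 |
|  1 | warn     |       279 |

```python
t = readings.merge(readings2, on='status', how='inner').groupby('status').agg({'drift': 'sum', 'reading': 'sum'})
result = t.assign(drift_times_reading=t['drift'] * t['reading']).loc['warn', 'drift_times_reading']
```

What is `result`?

merge on 'status' (how='inner') → 4 rows:
  status  humidity  drift  reading
0     ok        68     -4       18
1   warn        24     -4      279
2     ok        75     -2       18
3     ok        15      0       18
group by status: sum(drift), sum(reading):
        drift  reading
status                
ok         -6       54
warn       -4      279
add column drift_times_reading = t['drift'] * t['reading']:
        drift  reading  drift_times_reading
status                                     
ok         -6       54                 -324
warn       -4      279                -1116
Reading off the value at row 'warn', column 'drift_times_reading', we get -1116.

-1116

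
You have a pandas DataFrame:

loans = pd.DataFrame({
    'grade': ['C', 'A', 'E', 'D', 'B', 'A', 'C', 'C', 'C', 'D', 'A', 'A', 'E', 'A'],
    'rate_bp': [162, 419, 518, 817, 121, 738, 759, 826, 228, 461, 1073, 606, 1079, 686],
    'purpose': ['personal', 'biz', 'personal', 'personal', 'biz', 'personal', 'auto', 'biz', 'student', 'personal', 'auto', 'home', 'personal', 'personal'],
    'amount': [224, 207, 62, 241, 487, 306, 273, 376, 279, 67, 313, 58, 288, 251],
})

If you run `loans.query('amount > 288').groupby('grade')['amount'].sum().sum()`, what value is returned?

filter rows where amount > 288:
   grade  rate_bp   purpose  amount
4      B      121       biz     487
5      A      738  personal     306
7      C      826       biz     376
10     A     1073      auto     313
group by grade, sum of amount:
grade
A    619
B    487
C    376
Name: amount, dtype: int64
The sum of the resulting series is 1482.

1482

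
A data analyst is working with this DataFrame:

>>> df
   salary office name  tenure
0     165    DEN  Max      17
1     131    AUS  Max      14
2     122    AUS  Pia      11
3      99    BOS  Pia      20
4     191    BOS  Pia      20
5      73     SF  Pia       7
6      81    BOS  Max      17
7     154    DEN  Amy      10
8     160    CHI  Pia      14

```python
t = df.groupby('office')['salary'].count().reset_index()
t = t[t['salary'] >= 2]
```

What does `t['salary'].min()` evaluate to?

group by office, count of salary:
office
AUS    2
BOS    3
CHI    1
DEN    2
SF     1
Name: salary, dtype: int64
reset_index():
  office  salary
0    AUS       2
1    BOS       3
2    CHI       1
3    DEN       2
4     SF       1
filter rows where salary >= 2:
  office  salary
0    AUS       2
1    BOS       3
3    DEN       2
Finally, min of column 'salary' = 2.

2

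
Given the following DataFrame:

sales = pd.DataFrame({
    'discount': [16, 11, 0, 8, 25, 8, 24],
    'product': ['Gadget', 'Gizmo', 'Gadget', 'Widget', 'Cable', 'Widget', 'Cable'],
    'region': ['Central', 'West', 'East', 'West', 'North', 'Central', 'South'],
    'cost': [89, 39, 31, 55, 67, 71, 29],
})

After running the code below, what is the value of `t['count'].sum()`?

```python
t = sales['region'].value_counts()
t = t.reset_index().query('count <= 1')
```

value_counts of region:
region
Central    2
West       2
East       1
North      1
South      1
Name: count, dtype: int64
reset_index():
    region  count
0  Central      2
1     West      2
2     East      1
3    North      1
4    South      1
filter rows where count <= 1:
  region  count
2   East      1
3  North      1
4  South      1
Then the sum of column 'count': 3

3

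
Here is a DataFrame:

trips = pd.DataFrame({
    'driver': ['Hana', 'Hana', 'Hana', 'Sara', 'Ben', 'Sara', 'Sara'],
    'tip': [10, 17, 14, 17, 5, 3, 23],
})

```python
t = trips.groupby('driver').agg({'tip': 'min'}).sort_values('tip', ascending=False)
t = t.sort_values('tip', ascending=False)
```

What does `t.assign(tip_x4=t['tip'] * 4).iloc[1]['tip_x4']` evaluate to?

group by driver, min of tip:
        tip
driver     
Ben       5
Hana     10
Sara      3
sort by tip descending:
        tip
driver     
Hana     10
Ben       5
Sara      3
sort by tip descending:
        tip
driver     
Hana     10
Ben       5
Sara      3
add column tip_x4 = t['tip'] * 4:
        tip  tip_x4
driver             
Hana     10      40
Ben       5      20
Sara      3      12

20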